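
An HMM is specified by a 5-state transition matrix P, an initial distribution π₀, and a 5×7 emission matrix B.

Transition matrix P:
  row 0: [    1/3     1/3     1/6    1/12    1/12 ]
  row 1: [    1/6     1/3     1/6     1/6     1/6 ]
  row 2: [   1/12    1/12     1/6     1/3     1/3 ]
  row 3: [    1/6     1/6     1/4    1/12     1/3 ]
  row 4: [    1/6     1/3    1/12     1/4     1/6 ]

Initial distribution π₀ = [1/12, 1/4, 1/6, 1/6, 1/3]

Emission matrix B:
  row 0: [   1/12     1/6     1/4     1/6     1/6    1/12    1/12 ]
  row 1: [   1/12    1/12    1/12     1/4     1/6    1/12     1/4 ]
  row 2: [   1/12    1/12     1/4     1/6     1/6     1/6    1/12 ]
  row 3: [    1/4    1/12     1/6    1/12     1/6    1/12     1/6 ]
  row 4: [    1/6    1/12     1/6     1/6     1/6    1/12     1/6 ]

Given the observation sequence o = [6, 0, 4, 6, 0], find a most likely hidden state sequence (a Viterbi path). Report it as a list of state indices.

t=0: δ = [6.944e-03, 6.250e-02, 1.389e-02, 2.778e-02, 5.556e-02]  (obs o_0=6)
t=1: δ = [8.681e-04, 1.736e-03, 8.681e-04, 3.472e-03, 1.736e-03]  ψ = [1, 1, 1, 4, 1]  (obs o_1=0)
t=2: δ = [9.645e-05, 9.645e-05, 1.447e-04, 7.234e-05, 1.929e-04]  ψ = [3, 1, 3, 4, 3]  (obs o_2=4)
t=3: δ = [2.679e-06, 1.608e-05, 2.009e-06, 8.038e-06, 8.038e-06]  ψ = [0, 4, 2, 2, 2]  (obs o_3=6)
t=4: δ = [2.233e-07, 4.465e-07, 2.233e-07, 6.698e-07, 4.465e-07]  ψ = [1, 1, 1, 1, 1]  (obs o_4=0)
backtrack: best end state = 3; path = [4, 3, 4, 1, 3]

path = [4, 3, 4, 1, 3]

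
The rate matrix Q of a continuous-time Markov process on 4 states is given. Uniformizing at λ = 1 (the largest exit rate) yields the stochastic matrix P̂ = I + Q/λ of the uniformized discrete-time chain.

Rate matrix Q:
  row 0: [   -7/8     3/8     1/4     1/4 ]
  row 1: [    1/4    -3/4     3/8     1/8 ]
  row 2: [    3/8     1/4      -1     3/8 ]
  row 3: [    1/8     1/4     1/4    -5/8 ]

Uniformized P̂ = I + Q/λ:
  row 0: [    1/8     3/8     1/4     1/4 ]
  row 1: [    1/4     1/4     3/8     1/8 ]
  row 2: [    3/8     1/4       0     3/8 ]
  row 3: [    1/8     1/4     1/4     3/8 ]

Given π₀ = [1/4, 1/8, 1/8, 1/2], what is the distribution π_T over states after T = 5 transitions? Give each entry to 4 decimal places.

t=0: π = [0.2500, 0.1250, 0.1250, 0.5000]
t=1: π = [0.1719, 0.2813, 0.2344, 0.3125]
t=2: π = [0.2188, 0.2715, 0.2266, 0.2832]
t=3: π = [0.2156, 0.2773, 0.2273, 0.2798]
t=4: π = [0.2165, 0.2769, 0.2278, 0.2787]
t=5: π = [0.2166, 0.2771, 0.2277, 0.2787]

π = [0.2166, 0.2771, 0.2277, 0.2787]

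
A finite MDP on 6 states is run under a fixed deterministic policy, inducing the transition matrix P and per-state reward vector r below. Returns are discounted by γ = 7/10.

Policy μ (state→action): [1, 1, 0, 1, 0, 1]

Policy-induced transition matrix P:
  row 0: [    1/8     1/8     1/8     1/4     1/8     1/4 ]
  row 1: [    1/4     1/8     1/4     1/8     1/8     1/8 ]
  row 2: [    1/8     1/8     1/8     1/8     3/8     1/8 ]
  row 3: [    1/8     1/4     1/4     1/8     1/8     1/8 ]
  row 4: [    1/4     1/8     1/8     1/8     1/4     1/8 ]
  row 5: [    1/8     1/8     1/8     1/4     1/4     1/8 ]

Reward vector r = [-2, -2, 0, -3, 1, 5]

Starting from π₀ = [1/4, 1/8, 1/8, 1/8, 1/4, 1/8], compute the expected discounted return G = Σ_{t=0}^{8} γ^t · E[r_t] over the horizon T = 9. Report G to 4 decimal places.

t=0: π = [0.2500, 0.1250, 0.1250, 0.1250, 0.2500, 0.1250], E[r] = -0.2500, γ^t·E[r] = -0.250000, running G = -0.250000
t=1: π = [0.1719, 0.1406, 0.1563, 0.1719, 0.2031, 0.1563], E[r] = -0.1563, γ^t·E[r] = -0.109375, running G = -0.359375
t=2: π = [0.1680, 0.1465, 0.1641, 0.1660, 0.2090, 0.1465], E[r] = -0.1855, γ^t·E[r] = -0.090918, running G = -0.450293
t=3: π = [0.1694, 0.1458, 0.1641, 0.1643, 0.2104, 0.1460], E[r] = -0.1829, γ^t·E[r] = -0.062721, running G = -0.513014
t=4: π = [0.1695, 0.1455, 0.1638, 0.1644, 0.2106, 0.1462], E[r] = -0.1819, γ^t·E[r] = -0.043685, running G = -0.556700
t=5: π = [0.1695, 0.1456, 0.1637, 0.1645, 0.2105, 0.1462], E[r] = -0.1820, γ^t·E[r] = -0.030595, running G = -0.587295
t=6: π = [0.1695, 0.1456, 0.1638, 0.1645, 0.2105, 0.1462], E[r] = -0.1821, γ^t·E[r] = -0.021418, running G = -0.608713
t=7: π = [0.1695, 0.1456, 0.1638, 0.1645, 0.2105, 0.1462], E[r] = -0.1821, γ^t·E[r] = -0.014993, running G = -0.623706
t=8: π = [0.1695, 0.1456, 0.1638, 0.1645, 0.2105, 0.1462], E[r] = -0.1821, γ^t·E[r] = -0.010495, running G = -0.634201

G = -0.6342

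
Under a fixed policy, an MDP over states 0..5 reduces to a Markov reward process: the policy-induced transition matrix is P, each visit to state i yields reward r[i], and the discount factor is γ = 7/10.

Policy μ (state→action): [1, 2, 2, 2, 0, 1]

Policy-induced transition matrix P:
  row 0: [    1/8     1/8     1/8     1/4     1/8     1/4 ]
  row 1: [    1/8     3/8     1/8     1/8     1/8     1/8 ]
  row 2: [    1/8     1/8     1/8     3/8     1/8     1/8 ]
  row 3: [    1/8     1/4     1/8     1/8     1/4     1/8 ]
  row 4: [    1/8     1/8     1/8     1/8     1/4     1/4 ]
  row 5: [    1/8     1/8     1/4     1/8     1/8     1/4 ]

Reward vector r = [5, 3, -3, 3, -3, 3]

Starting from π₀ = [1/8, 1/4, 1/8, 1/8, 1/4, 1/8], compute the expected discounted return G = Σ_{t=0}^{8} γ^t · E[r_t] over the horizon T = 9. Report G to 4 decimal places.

G = 3.9891

t=0: π = [0.1250, 0.2500, 0.1250, 0.1250, 0.2500, 0.1250], E[r] = 1.0000, γ^t·E[r] = 1.000000, running G = 1.000000
t=1: π = [0.1250, 0.2031, 0.1406, 0.1719, 0.1719, 0.1875], E[r] = 1.3750, γ^t·E[r] = 0.962500, running G = 1.962500
t=2: π = [0.1250, 0.1973, 0.1484, 0.1758, 0.1680, 0.1855], E[r] = 1.3516, γ^t·E[r] = 0.662266, running G = 2.624766
t=3: π = [0.1250, 0.1963, 0.1482, 0.1777, 0.1680, 0.1848], E[r] = 1.3530, γ^t·E[r] = 0.464088, running G = 3.088854
t=4: π = [0.1250, 0.1963, 0.1481, 0.1777, 0.1682, 0.1847], E[r] = 1.3521, γ^t·E[r] = 0.324642, running G = 3.413496
t=5: π = [0.1250, 0.1963, 0.1481, 0.1777, 0.1682, 0.1847], E[r] = 1.3520, γ^t·E[r] = 0.227238, running G = 3.640734
t=6: π = [0.1250, 0.1963, 0.1481, 0.1776, 0.1682, 0.1847], E[r] = 1.3520, γ^t·E[r] = 0.159065, running G = 3.799799
t=7: π = [0.1250, 0.1963, 0.1481, 0.1776, 0.1682, 0.1847], E[r] = 1.3520, γ^t·E[r] = 0.111345, running G = 3.911144
t=8: π = [0.1250, 0.1963, 0.1481, 0.1776, 0.1682, 0.1847], E[r] = 1.3520, γ^t·E[r] = 0.077942, running G = 3.989086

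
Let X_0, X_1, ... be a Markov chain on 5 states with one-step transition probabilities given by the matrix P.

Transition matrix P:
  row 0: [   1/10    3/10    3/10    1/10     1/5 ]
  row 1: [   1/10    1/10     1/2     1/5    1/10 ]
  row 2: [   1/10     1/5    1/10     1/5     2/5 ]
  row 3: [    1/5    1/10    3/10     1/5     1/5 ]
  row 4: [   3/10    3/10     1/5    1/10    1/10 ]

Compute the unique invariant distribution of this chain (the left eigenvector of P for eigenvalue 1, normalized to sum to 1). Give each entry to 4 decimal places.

Balance equations π_j = Σ_i π_i·P[i][j]:
  π_0 = 1/10·π_0 + 1/10·π_1 + 1/10·π_2 + 1/5·π_3 + 3/10·π_4
  π_1 = 3/10·π_0 + 1/10·π_1 + 1/5·π_2 + 1/10·π_3 + 3/10·π_4
  π_2 = 3/10·π_0 + 1/2·π_1 + 1/10·π_2 + 3/10·π_3 + 1/5·π_4
  π_3 = 1/10·π_0 + 1/5·π_1 + 1/5·π_2 + 1/5·π_3 + 1/10·π_4
  normalize: π_0 + π_1 + π_2 + π_3 + π_4 = 1
Solving the linear system gives exactly π = [2379/14993, 3009/14993, 3985/14993, 2443/14993, 3177/14993].

π = [0.1587, 0.2007, 0.2658, 0.1629, 0.2119]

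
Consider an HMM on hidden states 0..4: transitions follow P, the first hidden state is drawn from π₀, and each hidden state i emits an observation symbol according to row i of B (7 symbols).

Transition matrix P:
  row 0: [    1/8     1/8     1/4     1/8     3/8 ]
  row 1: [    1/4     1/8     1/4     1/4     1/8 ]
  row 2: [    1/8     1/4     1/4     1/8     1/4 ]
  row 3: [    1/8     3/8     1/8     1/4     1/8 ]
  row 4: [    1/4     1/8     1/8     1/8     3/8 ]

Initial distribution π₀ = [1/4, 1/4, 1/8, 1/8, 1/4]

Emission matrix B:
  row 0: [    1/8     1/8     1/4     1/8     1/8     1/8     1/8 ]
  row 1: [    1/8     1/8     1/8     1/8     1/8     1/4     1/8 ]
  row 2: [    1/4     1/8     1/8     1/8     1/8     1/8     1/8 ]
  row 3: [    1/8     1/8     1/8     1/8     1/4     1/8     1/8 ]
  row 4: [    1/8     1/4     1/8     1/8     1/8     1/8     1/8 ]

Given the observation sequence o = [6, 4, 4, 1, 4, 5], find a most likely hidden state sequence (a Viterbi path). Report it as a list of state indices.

t=0: δ = [3.125e-02, 3.125e-02, 1.562e-02, 1.562e-02, 3.125e-02]  (obs o_0=6)
t=1: δ = [9.766e-04, 7.324e-04, 9.766e-04, 1.953e-03, 1.465e-03]  ψ = [1, 3, 0, 1, 0]  (obs o_1=4)
t=2: δ = [4.578e-05, 9.155e-05, 3.052e-05, 1.221e-04, 6.866e-05]  ψ = [4, 3, 0, 3, 4]  (obs o_2=4)
t=3: δ = [2.861e-06, 5.722e-06, 2.861e-06, 3.815e-06, 6.437e-06]  ψ = [1, 3, 1, 3, 4]  (obs o_3=1)
t=4: δ = [2.012e-07, 1.788e-07, 1.788e-07, 3.576e-07, 3.017e-07]  ψ = [4, 3, 1, 1, 4]  (obs o_4=4)
t=5: δ = [9.430e-09, 3.353e-08, 6.286e-09, 1.118e-08, 1.414e-08]  ψ = [4, 3, 0, 3, 4]  (obs o_5=5)
backtrack: best end state = 1; path = [1, 3, 3, 1, 3, 1]

path = [1, 3, 3, 1, 3, 1]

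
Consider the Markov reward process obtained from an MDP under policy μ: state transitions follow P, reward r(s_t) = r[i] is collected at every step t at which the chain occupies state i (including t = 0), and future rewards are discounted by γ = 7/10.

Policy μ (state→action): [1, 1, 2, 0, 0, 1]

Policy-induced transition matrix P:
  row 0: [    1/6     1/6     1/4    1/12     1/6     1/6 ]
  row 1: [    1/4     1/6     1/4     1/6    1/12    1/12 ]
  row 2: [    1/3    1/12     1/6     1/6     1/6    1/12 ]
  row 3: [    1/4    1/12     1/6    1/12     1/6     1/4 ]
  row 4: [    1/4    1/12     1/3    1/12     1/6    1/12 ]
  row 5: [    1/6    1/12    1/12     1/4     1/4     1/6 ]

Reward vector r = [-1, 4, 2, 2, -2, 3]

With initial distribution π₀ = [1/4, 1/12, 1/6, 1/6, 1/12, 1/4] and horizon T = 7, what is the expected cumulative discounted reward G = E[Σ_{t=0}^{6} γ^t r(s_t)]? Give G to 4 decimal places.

G = 3.3508

t=0: π = [0.2500, 0.0833, 0.1667, 0.1667, 0.0833, 0.2500], E[r] = 1.3333, γ^t·E[r] = 1.333333, running G = 1.333333
t=1: π = [0.2222, 0.1111, 0.1875, 0.1458, 0.1806, 0.1528], E[r] = 0.9861, γ^t·E[r] = 0.690278, running G = 2.023611
t=2: π = [0.2344, 0.1111, 0.2118, 0.1337, 0.1701, 0.1389], E[r] = 0.9774, γ^t·E[r] = 0.478941, running G = 2.502552
t=3: π = [0.2365, 0.1121, 0.2122, 0.1334, 0.1690, 0.1367], E[r] = 0.9754, γ^t·E[r] = 0.334564, running G = 2.837116
t=4: π = [0.2366, 0.1124, 0.2125, 0.1332, 0.1687, 0.1367], E[r] = 0.9768, γ^t·E[r] = 0.234539, running G = 3.071655
t=5: π = [0.2366, 0.1124, 0.2125, 0.1332, 0.1687, 0.1366], E[r] = 0.9769, γ^t·E[r] = 0.164185, running G = 3.235841
t=6: π = [0.2366, 0.1124, 0.2125, 0.1332, 0.1687, 0.1366], E[r] = 0.9769, γ^t·E[r] = 0.114934, running G = 3.350774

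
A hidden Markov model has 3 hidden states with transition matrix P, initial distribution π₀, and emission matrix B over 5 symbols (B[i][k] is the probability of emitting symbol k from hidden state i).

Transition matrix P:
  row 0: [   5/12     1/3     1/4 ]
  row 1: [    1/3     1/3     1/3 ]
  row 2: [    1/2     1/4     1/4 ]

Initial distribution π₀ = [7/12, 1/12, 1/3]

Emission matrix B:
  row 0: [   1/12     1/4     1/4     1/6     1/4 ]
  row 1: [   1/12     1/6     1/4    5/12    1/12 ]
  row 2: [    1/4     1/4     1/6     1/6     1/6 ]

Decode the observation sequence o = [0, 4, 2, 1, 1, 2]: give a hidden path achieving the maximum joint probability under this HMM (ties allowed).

t=0: δ = [4.861e-02, 6.944e-03, 8.333e-02]  (obs o_0=0)
t=1: δ = [1.042e-02, 1.736e-03, 3.472e-03]  ψ = [2, 2, 2]  (obs o_1=4)
t=2: δ = [1.085e-03, 8.681e-04, 4.340e-04]  ψ = [0, 0, 0]  (obs o_2=2)
t=3: δ = [1.130e-04, 6.028e-05, 7.234e-05]  ψ = [0, 0, 1]  (obs o_3=1)
t=4: δ = [1.177e-05, 6.279e-06, 7.064e-06]  ψ = [0, 0, 0]  (obs o_4=1)
t=5: δ = [1.226e-06, 9.811e-07, 4.906e-07]  ψ = [0, 0, 0]  (obs o_5=2)
backtrack: best end state = 0; path = [2, 0, 0, 0, 0, 0]

path = [2, 0, 0, 0, 0, 0]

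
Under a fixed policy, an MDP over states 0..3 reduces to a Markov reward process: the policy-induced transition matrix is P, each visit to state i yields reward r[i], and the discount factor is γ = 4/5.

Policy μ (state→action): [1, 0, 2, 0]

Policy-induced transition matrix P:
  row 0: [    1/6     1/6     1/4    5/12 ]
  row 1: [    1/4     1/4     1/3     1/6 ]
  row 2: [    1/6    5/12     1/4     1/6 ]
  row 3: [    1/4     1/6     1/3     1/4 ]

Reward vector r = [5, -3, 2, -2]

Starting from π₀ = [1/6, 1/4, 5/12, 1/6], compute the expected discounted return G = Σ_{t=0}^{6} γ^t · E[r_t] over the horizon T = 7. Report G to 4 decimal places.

G = 1.5777

t=0: π = [0.1667, 0.2500, 0.4167, 0.1667], E[r] = 0.5833, γ^t·E[r] = 0.583333, running G = 0.583333
t=1: π = [0.2014, 0.2917, 0.2847, 0.2222], E[r] = 0.2569, γ^t·E[r] = 0.205556, running G = 0.788889
t=2: π = [0.2095, 0.2622, 0.2928, 0.2355], E[r] = 0.3756, γ^t·E[r] = 0.240370, running G = 1.029259
t=3: π = [0.2081, 0.2617, 0.2915, 0.2387], E[r] = 0.3612, γ^t·E[r] = 0.184914, running G = 1.214173
t=4: π = [0.2084, 0.2613, 0.2917, 0.2386], E[r] = 0.3640, γ^t·E[r] = 0.149098, running G = 1.363271
t=5: π = [0.2083, 0.2614, 0.2917, 0.2386], E[r] = 0.3636, γ^t·E[r] = 0.119135, running G = 1.482406
t=6: π = [0.2083, 0.2614, 0.2917, 0.2386], E[r] = 0.3636, γ^t·E[r] = 0.095328, running G = 1.577734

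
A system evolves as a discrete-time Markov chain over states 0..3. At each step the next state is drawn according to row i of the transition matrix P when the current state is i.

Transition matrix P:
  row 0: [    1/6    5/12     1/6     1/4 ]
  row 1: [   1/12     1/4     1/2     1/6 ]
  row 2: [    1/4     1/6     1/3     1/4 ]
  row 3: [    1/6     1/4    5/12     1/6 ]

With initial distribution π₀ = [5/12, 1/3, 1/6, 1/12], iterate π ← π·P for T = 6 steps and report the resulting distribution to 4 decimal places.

t=0: π = [0.4167, 0.3333, 0.1667, 0.0833]
t=1: π = [0.1528, 0.3056, 0.3264, 0.2153]
t=2: π = [0.1684, 0.2483, 0.3767, 0.2066]
t=3: π = [0.1774, 0.2467, 0.3639, 0.2121]
t=4: π = [0.1764, 0.2492, 0.3626, 0.2118]
t=5: π = [0.1761, 0.2492, 0.3631, 0.2116]
t=6: π = [0.1762, 0.2491, 0.3631, 0.2116]

π = [0.1762, 0.2491, 0.3631, 0.2116]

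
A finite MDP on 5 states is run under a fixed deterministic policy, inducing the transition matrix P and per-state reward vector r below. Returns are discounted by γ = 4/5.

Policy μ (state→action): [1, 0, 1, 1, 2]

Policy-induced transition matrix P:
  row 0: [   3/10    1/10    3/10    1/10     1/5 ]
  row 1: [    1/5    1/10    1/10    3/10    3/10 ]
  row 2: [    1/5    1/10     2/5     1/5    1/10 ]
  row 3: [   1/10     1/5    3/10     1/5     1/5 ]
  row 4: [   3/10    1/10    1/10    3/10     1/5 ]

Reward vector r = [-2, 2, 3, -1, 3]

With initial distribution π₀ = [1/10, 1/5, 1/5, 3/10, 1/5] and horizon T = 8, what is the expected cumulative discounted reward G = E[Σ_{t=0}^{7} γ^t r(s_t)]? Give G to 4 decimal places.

t=0: π = [0.1000, 0.2000, 0.2000, 0.3000, 0.2000], E[r] = 1.1000, γ^t·E[r] = 1.100000, running G = 1.100000
t=1: π = [0.2000, 0.1300, 0.2400, 0.2300, 0.2000], E[r] = 0.9500, γ^t·E[r] = 0.760000, running G = 1.860000
t=2: π = [0.2170, 0.1230, 0.2580, 0.2130, 0.1890], E[r] = 0.9400, γ^t·E[r] = 0.601600, running G = 2.461600
t=3: π = [0.2193, 0.1213, 0.2634, 0.2095, 0.1865], E[r] = 0.9442, γ^t·E[r] = 0.483430, running G = 2.945030
t=4: π = [0.2196, 0.1210, 0.2648, 0.2089, 0.1858], E[r] = 0.9455, γ^t·E[r] = 0.387277, running G = 3.332307
t=5: π = [0.2197, 0.1209, 0.2651, 0.2087, 0.1856], E[r] = 0.9460, γ^t·E[r] = 0.309981, running G = 3.642288
t=6: π = [0.2197, 0.1209, 0.2652, 0.2087, 0.1856], E[r] = 0.9461, γ^t·E[r] = 0.248017, running G = 3.890305
t=7: π = [0.2197, 0.1209, 0.2652, 0.2087, 0.1856], E[r] = 0.9461, γ^t·E[r] = 0.198420, running G = 4.088725

G = 4.0887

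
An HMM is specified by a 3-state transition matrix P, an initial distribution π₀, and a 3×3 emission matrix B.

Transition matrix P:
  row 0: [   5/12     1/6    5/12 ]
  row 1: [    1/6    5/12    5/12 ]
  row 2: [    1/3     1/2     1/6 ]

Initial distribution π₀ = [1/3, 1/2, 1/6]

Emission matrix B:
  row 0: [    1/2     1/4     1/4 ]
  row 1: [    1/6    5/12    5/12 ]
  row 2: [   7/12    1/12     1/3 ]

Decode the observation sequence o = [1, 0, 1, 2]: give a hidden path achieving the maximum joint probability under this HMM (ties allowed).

t=0: δ = [8.333e-02, 2.083e-01, 1.389e-02]  (obs o_0=1)
t=1: δ = [1.736e-02, 1.447e-02, 5.064e-02]  ψ = [0, 1, 1]  (obs o_1=0)
t=2: δ = [4.220e-03, 1.055e-02, 7.033e-04]  ψ = [2, 2, 2]  (obs o_2=1)
t=3: δ = [4.396e-04, 1.831e-03, 1.465e-03]  ψ = [0, 1, 1]  (obs o_3=2)
backtrack: best end state = 1; path = [1, 2, 1, 1]

path = [1, 2, 1, 1]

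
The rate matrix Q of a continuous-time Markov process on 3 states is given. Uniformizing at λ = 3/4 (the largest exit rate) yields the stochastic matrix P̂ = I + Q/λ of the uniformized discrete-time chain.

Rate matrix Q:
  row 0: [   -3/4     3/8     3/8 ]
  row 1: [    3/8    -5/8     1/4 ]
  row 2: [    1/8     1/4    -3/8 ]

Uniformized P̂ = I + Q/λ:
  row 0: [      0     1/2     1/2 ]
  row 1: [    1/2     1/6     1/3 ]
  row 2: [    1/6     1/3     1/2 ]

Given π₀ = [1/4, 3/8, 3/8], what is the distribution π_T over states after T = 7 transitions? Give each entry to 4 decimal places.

π = [0.2341, 0.3191, 0.4468]

t=0: π = [0.2500, 0.3750, 0.3750]
t=1: π = [0.2500, 0.3125, 0.4375]
t=2: π = [0.2292, 0.3229, 0.4479]
t=3: π = [0.2361, 0.3177, 0.4462]
t=4: π = [0.2332, 0.3197, 0.4470]
t=5: π = [0.2344, 0.3189, 0.4467]
t=6: π = [0.2339, 0.3192, 0.4468]
t=7: π = [0.2341, 0.3191, 0.4468]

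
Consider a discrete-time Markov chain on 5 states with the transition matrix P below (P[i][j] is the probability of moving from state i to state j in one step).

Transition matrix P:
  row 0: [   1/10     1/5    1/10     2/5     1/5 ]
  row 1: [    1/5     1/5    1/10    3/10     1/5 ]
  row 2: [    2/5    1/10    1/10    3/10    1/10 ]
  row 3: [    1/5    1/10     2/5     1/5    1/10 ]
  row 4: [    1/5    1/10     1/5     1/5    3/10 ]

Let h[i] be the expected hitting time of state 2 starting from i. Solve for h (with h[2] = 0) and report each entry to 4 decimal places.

h = [4.8614, 4.9815, 0.0000, 3.6599, 4.5749]

First-step conditioning: h[2] = 0; for i ≠ 2, h[i] = 1 + Σ_k P[i][k]·h[k].
  h[0] = 1 + 1/10·h[0] + 1/5·h[1] + 2/5·h[3] + 1/5·h[4]
  h[1] = 1 + 1/5·h[0] + 1/5·h[1] + 3/10·h[3] + 1/5·h[4]
  h[3] = 1 + 1/5·h[0] + 1/10·h[1] + 1/5·h[3] + 1/10·h[4]
  h[4] = 1 + 1/5·h[0] + 1/10·h[1] + 1/5·h[3] + 3/10·h[4]
Solving the 4×4 linear system over states ≠ 2 gives exactly h = [2630/541, 2695/541, 0, 1980/541, 2475/541] (h[2] = 0 is the target).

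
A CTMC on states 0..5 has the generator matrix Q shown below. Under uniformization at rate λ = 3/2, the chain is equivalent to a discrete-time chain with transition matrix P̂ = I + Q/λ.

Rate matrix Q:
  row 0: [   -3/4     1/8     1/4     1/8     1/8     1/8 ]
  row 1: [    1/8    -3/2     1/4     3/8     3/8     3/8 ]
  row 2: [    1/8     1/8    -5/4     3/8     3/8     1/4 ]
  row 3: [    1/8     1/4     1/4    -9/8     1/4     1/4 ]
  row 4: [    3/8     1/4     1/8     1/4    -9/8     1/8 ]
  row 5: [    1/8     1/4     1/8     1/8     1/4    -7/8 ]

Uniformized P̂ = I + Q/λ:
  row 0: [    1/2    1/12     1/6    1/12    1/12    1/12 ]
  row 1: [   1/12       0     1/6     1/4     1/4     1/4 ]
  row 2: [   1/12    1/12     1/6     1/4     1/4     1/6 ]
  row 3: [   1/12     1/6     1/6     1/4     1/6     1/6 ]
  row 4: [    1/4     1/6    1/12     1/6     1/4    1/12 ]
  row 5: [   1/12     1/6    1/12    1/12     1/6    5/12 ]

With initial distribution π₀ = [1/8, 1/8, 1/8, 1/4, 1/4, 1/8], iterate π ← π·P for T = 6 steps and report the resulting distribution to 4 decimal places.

t=0: π = [0.1250, 0.1250, 0.1250, 0.2500, 0.2500, 0.1250]
t=1: π = [0.1771, 0.1250, 0.1354, 0.1875, 0.1979, 0.1771]
t=2: π = [0.1901, 0.1198, 0.1354, 0.1745, 0.1901, 0.1901]
t=3: π = [0.1942, 0.1196, 0.1350, 0.1708, 0.1879, 0.1925]
t=4: π = [0.1956, 0.1193, 0.1350, 0.1699, 0.1874, 0.1929]
t=5: π = [0.1961, 0.1192, 0.1350, 0.1696, 0.1872, 0.1929]
t=6: π = [0.1962, 0.1192, 0.1350, 0.1696, 0.1871, 0.1929]

π = [0.1962, 0.1192, 0.1350, 0.1696, 0.1871, 0.1929]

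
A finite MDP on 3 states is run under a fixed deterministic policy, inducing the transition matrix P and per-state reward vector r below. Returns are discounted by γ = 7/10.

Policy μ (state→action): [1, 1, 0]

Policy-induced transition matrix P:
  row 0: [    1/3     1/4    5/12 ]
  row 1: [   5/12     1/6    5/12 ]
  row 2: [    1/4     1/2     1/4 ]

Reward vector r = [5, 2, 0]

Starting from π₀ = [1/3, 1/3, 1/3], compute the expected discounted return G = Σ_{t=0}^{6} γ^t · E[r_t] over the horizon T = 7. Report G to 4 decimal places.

G = 7.0181

t=0: π = [0.3333, 0.3333, 0.3333], E[r] = 2.3333, γ^t·E[r] = 2.333333, running G = 2.333333
t=1: π = [0.3333, 0.3056, 0.3611], E[r] = 2.2778, γ^t·E[r] = 1.594444, running G = 3.927778
t=2: π = [0.3287, 0.3148, 0.3565], E[r] = 2.2731, γ^t·E[r] = 1.113843, running G = 5.041620
t=3: π = [0.3299, 0.3129, 0.3573], E[r] = 2.2751, γ^t·E[r] = 0.780351, running G = 5.821972
t=4: π = [0.3296, 0.3132, 0.3571], E[r] = 2.2747, γ^t·E[r] = 0.546146, running G = 6.368118
t=5: π = [0.3297, 0.3132, 0.3571], E[r] = 2.2747, γ^t·E[r] = 0.382315, running G = 6.750433
t=6: π = [0.3297, 0.3132, 0.3571], E[r] = 2.2747, γ^t·E[r] = 0.267619, running G = 7.018051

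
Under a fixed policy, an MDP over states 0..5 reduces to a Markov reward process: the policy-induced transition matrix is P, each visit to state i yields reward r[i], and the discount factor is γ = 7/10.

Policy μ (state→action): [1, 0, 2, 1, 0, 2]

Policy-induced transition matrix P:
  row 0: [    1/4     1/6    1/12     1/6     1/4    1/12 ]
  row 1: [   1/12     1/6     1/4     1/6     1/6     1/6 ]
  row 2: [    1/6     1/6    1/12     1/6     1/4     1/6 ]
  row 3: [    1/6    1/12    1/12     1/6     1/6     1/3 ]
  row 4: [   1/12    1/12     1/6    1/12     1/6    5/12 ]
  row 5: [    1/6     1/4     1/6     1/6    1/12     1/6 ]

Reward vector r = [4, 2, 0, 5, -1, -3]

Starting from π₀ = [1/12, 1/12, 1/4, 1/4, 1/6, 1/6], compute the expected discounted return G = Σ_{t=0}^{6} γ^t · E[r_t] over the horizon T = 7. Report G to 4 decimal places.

G = 2.7613

t=0: π = [0.0833, 0.0833, 0.2500, 0.2500, 0.1667, 0.1667], E[r] = 1.0833, γ^t·E[r] = 1.083333, running G = 1.083333
t=1: π = [0.1528, 0.1458, 0.1250, 0.1528, 0.1806, 0.2431], E[r] = 0.7569, γ^t·E[r] = 0.529861, running G = 1.613194
t=2: π = [0.1522, 0.1591, 0.1429, 0.1516, 0.1696, 0.2245], E[r] = 0.8420, γ^t·E[r] = 0.412587, running G = 2.025781
t=3: π = [0.1520, 0.1586, 0.1427, 0.1525, 0.1726, 0.2216], E[r] = 0.8503, γ^t·E[r] = 0.291639, running G = 2.317421
t=4: π = [0.1517, 0.1580, 0.1426, 0.1523, 0.1728, 0.2226], E[r] = 0.8440, γ^t·E[r] = 0.202649, running G = 2.520070
t=5: π = [0.1517, 0.1581, 0.1426, 0.1523, 0.1726, 0.2226], E[r] = 0.8442, γ^t·E[r] = 0.141879, running G = 2.661948
t=6: π = [0.1517, 0.1581, 0.1426, 0.1523, 0.1726, 0.2226], E[r] = 0.8443, γ^t·E[r] = 0.099335, running G = 2.761283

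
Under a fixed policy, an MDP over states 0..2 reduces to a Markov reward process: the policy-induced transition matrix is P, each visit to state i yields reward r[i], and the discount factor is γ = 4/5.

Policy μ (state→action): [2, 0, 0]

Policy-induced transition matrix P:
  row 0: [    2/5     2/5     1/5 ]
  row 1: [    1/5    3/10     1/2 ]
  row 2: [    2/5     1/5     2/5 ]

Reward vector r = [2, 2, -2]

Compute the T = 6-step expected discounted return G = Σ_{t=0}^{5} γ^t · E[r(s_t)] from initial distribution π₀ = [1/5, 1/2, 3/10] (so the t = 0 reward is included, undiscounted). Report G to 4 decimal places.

t=0: π = [0.2000, 0.5000, 0.3000], E[r] = 0.8000, γ^t·E[r] = 0.800000, running G = 0.800000
t=1: π = [0.3000, 0.2900, 0.4100], E[r] = 0.3600, γ^t·E[r] = 0.288000, running G = 1.088000
t=2: π = [0.3420, 0.2890, 0.3690], E[r] = 0.5240, γ^t·E[r] = 0.335360, running G = 1.423360
t=3: π = [0.3422, 0.2973, 0.3605], E[r] = 0.5580, γ^t·E[r] = 0.285696, running G = 1.709056
t=4: π = [0.3405, 0.2982, 0.3613], E[r] = 0.5548, γ^t·E[r] = 0.227262, running G = 1.936318
t=5: π = [0.3404, 0.2979, 0.3617], E[r] = 0.5532, γ^t·E[r] = 0.181261, running G = 2.117579

G = 2.1176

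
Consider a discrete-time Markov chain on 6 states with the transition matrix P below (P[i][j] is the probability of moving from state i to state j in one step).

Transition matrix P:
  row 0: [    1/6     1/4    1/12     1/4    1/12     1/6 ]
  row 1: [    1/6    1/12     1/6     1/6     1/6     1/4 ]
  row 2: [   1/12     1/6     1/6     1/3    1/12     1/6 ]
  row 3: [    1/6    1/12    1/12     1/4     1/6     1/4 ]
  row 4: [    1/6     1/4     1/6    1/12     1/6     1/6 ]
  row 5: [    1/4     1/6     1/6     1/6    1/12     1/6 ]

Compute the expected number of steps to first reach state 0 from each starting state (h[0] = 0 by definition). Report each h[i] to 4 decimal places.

First-step conditioning: h[0] = 0; for i ≠ 0, h[i] = 1 + Σ_k P[i][k]·h[k].
  h[1] = 1 + 1/12·h[1] + 1/6·h[2] + 1/6·h[3] + 1/6·h[4] + 1/4·h[5]
  h[2] = 1 + 1/6·h[1] + 1/6·h[2] + 1/3·h[3] + 1/12·h[4] + 1/6·h[5]
  h[3] = 1 + 1/12·h[1] + 1/12·h[2] + 1/4·h[3] + 1/6·h[4] + 1/4·h[5]
  h[4] = 1 + 1/4·h[1] + 1/6·h[2] + 1/12·h[3] + 1/6·h[4] + 1/6·h[5]
  h[5] = 1 + 1/6·h[1] + 1/6·h[2] + 1/6·h[3] + 1/12·h[4] + 1/6·h[5]
Solving the 5×5 linear system over states ≠ 0 gives exactly h = [0, 124692/21389, 135648/21389, 123696/21389, 125580/21389, 115032/21389] (h[0] = 0 is the target).

h = [0.0000, 5.8297, 6.3420, 5.7832, 5.8712, 5.3781]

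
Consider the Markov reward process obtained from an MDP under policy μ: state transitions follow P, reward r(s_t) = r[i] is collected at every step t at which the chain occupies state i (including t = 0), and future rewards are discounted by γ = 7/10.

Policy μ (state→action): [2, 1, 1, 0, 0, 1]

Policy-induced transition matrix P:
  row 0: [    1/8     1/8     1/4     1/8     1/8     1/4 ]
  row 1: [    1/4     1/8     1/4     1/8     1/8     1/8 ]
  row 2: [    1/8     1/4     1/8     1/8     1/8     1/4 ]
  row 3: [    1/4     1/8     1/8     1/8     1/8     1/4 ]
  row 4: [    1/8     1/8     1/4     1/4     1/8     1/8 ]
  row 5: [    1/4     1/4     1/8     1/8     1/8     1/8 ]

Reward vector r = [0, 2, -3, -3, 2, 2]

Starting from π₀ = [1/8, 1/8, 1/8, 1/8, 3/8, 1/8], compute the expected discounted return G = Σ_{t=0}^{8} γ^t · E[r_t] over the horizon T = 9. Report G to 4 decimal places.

G = 0.3468

t=0: π = [0.1250, 0.1250, 0.1250, 0.1250, 0.3750, 0.1250], E[r] = 0.5000, γ^t·E[r] = 0.500000, running G = 0.500000
t=1: π = [0.1719, 0.1563, 0.2031, 0.1719, 0.1250, 0.1719], E[r] = -0.2188, γ^t·E[r] = -0.153125, running G = 0.346875
t=2: π = [0.1875, 0.1719, 0.1816, 0.1406, 0.1250, 0.1934], E[r] = 0.0137, γ^t·E[r] = 0.006699, running G = 0.353574
t=3: π = [0.1882, 0.1719, 0.1855, 0.1406, 0.1250, 0.1887], E[r] = -0.0073, γ^t·E[r] = -0.002512, running G = 0.351062
t=4: π = [0.1877, 0.1718, 0.1856, 0.1406, 0.1250, 0.1893], E[r] = -0.0066, γ^t·E[r] = -0.001590, running G = 0.349472
t=5: π = [0.1877, 0.1719, 0.1856, 0.1406, 0.1250, 0.1892], E[r] = -0.0063, γ^t·E[r] = -0.001063, running G = 0.348409
t=6: π = [0.1877, 0.1718, 0.1856, 0.1406, 0.1250, 0.1892], E[r] = -0.0064, γ^t·E[r] = -0.000755, running G = 0.347654
t=7: π = [0.1877, 0.1719, 0.1856, 0.1406, 0.1250, 0.1892], E[r] = -0.0064, γ^t·E[r] = -0.000528, running G = 0.347126
t=8: π = [0.1877, 0.1719, 0.1856, 0.1406, 0.1250, 0.1892], E[r] = -0.0064, γ^t·E[r] = -0.000369, running G = 0.346757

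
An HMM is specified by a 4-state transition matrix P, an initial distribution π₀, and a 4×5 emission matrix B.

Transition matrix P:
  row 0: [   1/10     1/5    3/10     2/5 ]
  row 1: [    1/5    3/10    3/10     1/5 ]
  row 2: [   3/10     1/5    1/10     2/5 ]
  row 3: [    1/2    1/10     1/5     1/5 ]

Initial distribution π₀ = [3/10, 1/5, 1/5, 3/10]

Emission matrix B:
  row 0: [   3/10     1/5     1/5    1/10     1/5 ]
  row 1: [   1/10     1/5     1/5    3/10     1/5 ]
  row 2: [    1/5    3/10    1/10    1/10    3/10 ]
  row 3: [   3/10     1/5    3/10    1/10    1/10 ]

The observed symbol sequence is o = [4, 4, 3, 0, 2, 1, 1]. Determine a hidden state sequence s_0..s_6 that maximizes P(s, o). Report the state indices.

path = [0, 2, 3, 0, 3, 0, 2]

t=0: δ = [6.000e-02, 4.000e-02, 6.000e-02, 3.000e-02]  (obs o_0=4)
t=1: δ = [3.600e-03, 2.400e-03, 5.400e-03, 2.400e-03]  ψ = [2, 0, 0, 0]  (obs o_1=4)
t=2: δ = [1.620e-04, 3.240e-04, 1.080e-04, 2.160e-04]  ψ = [2, 2, 0, 2]  (obs o_2=3)
t=3: δ = [3.240e-05, 9.720e-06, 1.944e-05, 1.944e-05]  ψ = [3, 1, 1, 0]  (obs o_3=0)
t=4: δ = [1.944e-06, 1.296e-06, 9.720e-07, 3.888e-06]  ψ = [3, 0, 0, 0]  (obs o_4=2)
t=5: δ = [3.888e-07, 7.776e-08, 2.333e-07, 1.555e-07]  ψ = [3, 0, 3, 0]  (obs o_5=1)
t=6: δ = [1.555e-08, 1.555e-08, 3.499e-08, 3.110e-08]  ψ = [3, 0, 0, 0]  (obs o_6=1)
backtrack: best end state = 2; path = [0, 2, 3, 0, 3, 0, 2]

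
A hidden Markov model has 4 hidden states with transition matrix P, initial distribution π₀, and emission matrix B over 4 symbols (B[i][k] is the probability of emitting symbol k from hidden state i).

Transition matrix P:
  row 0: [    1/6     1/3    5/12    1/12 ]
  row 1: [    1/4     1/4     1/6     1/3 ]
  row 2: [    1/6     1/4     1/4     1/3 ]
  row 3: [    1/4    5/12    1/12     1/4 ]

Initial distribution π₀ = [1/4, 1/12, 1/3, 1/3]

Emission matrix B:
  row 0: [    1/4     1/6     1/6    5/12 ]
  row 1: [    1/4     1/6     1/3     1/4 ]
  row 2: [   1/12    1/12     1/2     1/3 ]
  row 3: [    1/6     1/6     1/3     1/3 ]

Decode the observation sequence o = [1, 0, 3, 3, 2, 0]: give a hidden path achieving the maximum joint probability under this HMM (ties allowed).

path = [3, 1, 0, 2, 3, 1]

t=0: δ = [4.167e-02, 1.389e-02, 2.778e-02, 5.556e-02]  (obs o_0=1)
t=1: δ = [3.472e-03, 5.787e-03, 1.447e-03, 2.315e-03]  ψ = [3, 3, 0, 3]  (obs o_1=0)
t=2: δ = [6.028e-04, 3.617e-04, 4.823e-04, 6.430e-04]  ψ = [1, 1, 0, 1]  (obs o_2=3)
t=3: δ = [6.698e-05, 6.698e-05, 8.372e-05, 5.358e-05]  ψ = [3, 3, 0, 2]  (obs o_3=3)
t=4: δ = [2.791e-06, 7.442e-06, 1.395e-05, 9.303e-06]  ψ = [1, 0, 0, 2]  (obs o_4=2)
t=5: δ = [5.814e-07, 9.690e-07, 2.907e-07, 7.752e-07]  ψ = [2, 3, 2, 2]  (obs o_5=0)
backtrack: best end state = 1; path = [3, 1, 0, 2, 3, 1]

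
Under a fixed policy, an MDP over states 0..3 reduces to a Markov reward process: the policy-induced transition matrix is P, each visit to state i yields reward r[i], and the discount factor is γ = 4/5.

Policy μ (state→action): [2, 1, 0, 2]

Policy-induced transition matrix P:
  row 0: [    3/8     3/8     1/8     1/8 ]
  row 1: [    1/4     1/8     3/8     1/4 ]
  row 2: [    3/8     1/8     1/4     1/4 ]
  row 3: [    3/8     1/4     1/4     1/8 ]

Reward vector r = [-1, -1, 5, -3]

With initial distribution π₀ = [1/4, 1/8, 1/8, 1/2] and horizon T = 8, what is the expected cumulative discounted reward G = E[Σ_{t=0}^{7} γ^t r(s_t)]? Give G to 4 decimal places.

G = -1.0602

t=0: π = [0.2500, 0.1250, 0.1250, 0.5000], E[r] = -1.2500, γ^t·E[r] = -1.250000, running G = -1.250000
t=1: π = [0.3594, 0.2500, 0.2344, 0.1563], E[r] = 0.0938, γ^t·E[r] = 0.075000, running G = -1.175000
t=2: π = [0.3438, 0.2344, 0.2363, 0.1855], E[r] = 0.0469, γ^t·E[r] = 0.030000, running G = -1.145000
t=3: π = [0.3457, 0.2341, 0.2363, 0.1838], E[r] = 0.0503, γ^t·E[r] = 0.025750, running G = -1.119250
t=4: π = [0.3457, 0.2344, 0.2361, 0.1838], E[r] = 0.0487, γ^t·E[r] = 0.019950, running G = -1.099300
t=5: π = [0.3457, 0.2344, 0.2361, 0.1838], E[r] = 0.0489, γ^t·E[r] = 0.016020, running G = -1.083280
t=6: π = [0.3457, 0.2344, 0.2361, 0.1838], E[r] = 0.0489, γ^t·E[r] = 0.012821, running G = -1.070459
t=7: π = [0.3457, 0.2344, 0.2361, 0.1838], E[r] = 0.0489, γ^t·E[r] = 0.010256, running G = -1.060203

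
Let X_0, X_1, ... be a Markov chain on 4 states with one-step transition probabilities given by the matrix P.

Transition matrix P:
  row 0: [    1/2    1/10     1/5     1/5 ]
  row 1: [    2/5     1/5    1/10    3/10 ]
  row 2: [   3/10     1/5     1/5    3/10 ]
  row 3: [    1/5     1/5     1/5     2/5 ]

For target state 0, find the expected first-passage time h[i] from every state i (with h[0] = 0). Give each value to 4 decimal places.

First-step conditioning: h[0] = 0; for i ≠ 0, h[i] = 1 + Σ_k P[i][k]·h[k].
  h[1] = 1 + 1/5·h[1] + 1/10·h[2] + 3/10·h[3]
  h[2] = 1 + 1/5·h[1] + 1/5·h[2] + 3/10·h[3]
  h[3] = 1 + 1/5·h[1] + 1/5·h[2] + 2/5·h[3]
Solving the 3×3 linear system over states ≠ 0 gives exactly h = [0, 135/43, 150/43, 500/129] (h[0] = 0 is the target).

h = [0.0000, 3.1395, 3.4884, 3.8760]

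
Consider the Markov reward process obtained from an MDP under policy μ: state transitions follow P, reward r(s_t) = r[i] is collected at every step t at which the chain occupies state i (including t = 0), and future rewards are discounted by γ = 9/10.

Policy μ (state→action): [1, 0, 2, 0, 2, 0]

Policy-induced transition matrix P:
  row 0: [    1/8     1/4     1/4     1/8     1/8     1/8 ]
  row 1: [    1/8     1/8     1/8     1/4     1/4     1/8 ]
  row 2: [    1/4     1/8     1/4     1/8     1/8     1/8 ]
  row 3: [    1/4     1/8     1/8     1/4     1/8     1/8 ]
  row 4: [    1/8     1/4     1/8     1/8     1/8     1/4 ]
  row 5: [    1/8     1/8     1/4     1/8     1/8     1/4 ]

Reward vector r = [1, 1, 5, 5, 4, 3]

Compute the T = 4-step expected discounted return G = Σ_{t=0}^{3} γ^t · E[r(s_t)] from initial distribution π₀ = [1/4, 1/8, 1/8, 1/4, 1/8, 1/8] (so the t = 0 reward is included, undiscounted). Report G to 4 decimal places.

G = 10.8921

t=0: π = [0.2500, 0.1250, 0.1250, 0.2500, 0.1250, 0.1250], E[r] = 3.1250, γ^t·E[r] = 3.125000, running G = 3.125000
t=1: π = [0.1719, 0.1719, 0.1875, 0.1719, 0.1406, 0.1563], E[r] = 3.1719, γ^t·E[r] = 2.854688, running G = 5.979688
t=2: π = [0.1699, 0.1641, 0.1895, 0.1680, 0.1465, 0.1621], E[r] = 3.1934, γ^t·E[r] = 2.586621, running G = 8.566309
t=3: π = [0.1697, 0.1646, 0.1902, 0.1665, 0.1455, 0.1636], E[r] = 3.1904, γ^t·E[r] = 2.325823, running G = 10.892132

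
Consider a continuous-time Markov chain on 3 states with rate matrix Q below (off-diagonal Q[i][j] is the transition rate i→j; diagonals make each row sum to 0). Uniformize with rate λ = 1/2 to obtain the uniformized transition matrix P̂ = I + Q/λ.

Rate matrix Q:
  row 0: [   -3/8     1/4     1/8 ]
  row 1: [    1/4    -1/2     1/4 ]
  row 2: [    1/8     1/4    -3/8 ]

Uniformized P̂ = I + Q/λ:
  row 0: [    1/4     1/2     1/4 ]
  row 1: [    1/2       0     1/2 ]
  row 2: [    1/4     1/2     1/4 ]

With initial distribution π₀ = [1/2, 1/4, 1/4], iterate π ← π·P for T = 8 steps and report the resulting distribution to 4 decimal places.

t=0: π = [0.5000, 0.2500, 0.2500]
t=1: π = [0.3125, 0.3750, 0.3125]
t=2: π = [0.3438, 0.3125, 0.3438]
t=3: π = [0.3281, 0.3438, 0.3281]
t=4: π = [0.3359, 0.3281, 0.3359]
t=5: π = [0.3320, 0.3359, 0.3320]
t=6: π = [0.3340, 0.3320, 0.3340]
t=7: π = [0.3330, 0.3340, 0.3330]
t=8: π = [0.3335, 0.3330, 0.3335]

π = [0.3335, 0.3330, 0.3335]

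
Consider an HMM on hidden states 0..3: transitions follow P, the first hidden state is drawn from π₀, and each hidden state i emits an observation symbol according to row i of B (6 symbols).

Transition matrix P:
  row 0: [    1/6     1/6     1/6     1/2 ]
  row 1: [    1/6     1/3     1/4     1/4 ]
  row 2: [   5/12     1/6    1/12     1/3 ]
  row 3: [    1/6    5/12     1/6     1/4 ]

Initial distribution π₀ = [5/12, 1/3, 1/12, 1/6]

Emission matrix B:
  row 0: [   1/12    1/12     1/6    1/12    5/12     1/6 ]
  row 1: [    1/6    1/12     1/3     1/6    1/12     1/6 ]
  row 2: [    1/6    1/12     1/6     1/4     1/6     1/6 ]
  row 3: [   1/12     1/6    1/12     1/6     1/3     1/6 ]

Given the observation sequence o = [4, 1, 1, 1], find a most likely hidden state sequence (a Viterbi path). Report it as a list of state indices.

path = [0, 3, 3, 3]

t=0: δ = [1.736e-01, 2.778e-02, 1.389e-02, 5.556e-02]  (obs o_0=4)
t=1: δ = [2.411e-03, 2.411e-03, 2.411e-03, 1.447e-02]  ψ = [0, 0, 0, 0]  (obs o_1=1)
t=2: δ = [2.009e-04, 5.023e-04, 2.009e-04, 6.028e-04]  ψ = [3, 3, 3, 3]  (obs o_2=1)
t=3: δ = [8.372e-06, 2.093e-05, 1.047e-05, 2.512e-05]  ψ = [3, 3, 1, 3]  (obs o_3=1)
backtrack: best end state = 3; path = [0, 3, 3, 3]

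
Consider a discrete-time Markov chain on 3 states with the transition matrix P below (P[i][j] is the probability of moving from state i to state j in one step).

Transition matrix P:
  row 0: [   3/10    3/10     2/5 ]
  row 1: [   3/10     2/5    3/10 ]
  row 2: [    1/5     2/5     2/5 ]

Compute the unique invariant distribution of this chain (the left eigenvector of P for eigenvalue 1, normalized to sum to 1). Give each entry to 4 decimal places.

Balance equations π_j = Σ_i π_i·P[i][j]:
  π_0 = 3/10·π_0 + 3/10·π_1 + 1/5·π_2
  π_1 = 3/10·π_0 + 2/5·π_1 + 2/5·π_2
  normalize: π_0 + π_1 + π_2 = 1
Solving the linear system gives exactly π = [24/91, 34/91, 33/91].

π = [0.2637, 0.3736, 0.3626]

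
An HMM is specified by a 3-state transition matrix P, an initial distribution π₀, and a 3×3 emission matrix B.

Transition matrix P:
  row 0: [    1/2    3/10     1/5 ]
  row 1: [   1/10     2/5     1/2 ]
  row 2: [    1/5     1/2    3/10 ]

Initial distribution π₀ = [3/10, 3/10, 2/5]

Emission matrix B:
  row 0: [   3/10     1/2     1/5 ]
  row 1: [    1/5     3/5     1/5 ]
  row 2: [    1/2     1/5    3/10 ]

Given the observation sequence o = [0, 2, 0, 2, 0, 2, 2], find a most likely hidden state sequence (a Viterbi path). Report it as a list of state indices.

t=0: δ = [9.000e-02, 6.000e-02, 2.000e-01]  (obs o_0=0)
t=1: δ = [9.000e-03, 2.000e-02, 1.800e-02]  ψ = [0, 2, 2]  (obs o_1=2)
t=2: δ = [1.350e-03, 1.800e-03, 5.000e-03]  ψ = [0, 2, 1]  (obs o_2=0)
t=3: δ = [2.000e-04, 5.000e-04, 4.500e-04]  ψ = [2, 2, 2]  (obs o_3=2)
t=4: δ = [3.000e-05, 4.500e-05, 1.250e-04]  ψ = [0, 2, 1]  (obs o_4=0)
t=5: δ = [5.000e-06, 1.250e-05, 1.125e-05]  ψ = [2, 2, 2]  (obs o_5=2)
t=6: δ = [5.000e-07, 1.125e-06, 1.875e-06]  ψ = [0, 2, 1]  (obs o_6=2)
backtrack: best end state = 2; path = [2, 1, 2, 1, 2, 1, 2]

path = [2, 1, 2, 1, 2, 1, 2]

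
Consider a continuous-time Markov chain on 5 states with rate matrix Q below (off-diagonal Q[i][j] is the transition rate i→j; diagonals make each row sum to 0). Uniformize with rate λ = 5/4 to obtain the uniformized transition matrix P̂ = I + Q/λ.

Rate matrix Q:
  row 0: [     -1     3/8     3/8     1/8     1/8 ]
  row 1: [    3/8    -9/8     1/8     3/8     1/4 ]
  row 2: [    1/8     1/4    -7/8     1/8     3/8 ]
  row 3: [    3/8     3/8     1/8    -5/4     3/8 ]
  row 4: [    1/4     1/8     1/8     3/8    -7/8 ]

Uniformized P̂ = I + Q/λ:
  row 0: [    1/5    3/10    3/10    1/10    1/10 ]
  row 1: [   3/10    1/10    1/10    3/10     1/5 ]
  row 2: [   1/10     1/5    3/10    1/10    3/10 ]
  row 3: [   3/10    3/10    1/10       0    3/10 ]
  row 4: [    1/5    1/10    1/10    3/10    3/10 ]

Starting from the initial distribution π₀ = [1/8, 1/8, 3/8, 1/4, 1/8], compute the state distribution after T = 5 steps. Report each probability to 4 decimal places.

π = [0.2186, 0.1958, 0.1796, 0.1692, 0.2368]

t=0: π = [0.1250, 0.1250, 0.3750, 0.2500, 0.1250]
t=1: π = [0.2000, 0.2125, 0.2000, 0.1250, 0.2625]
t=2: π = [0.2138, 0.1850, 0.1800, 0.1825, 0.2388]
t=3: π = [0.2188, 0.1973, 0.1788, 0.1665, 0.2388]
t=4: π = [0.2185, 0.1949, 0.1795, 0.1706, 0.2365]
t=5: π = [0.2186, 0.1958, 0.1796, 0.1692, 0.2368]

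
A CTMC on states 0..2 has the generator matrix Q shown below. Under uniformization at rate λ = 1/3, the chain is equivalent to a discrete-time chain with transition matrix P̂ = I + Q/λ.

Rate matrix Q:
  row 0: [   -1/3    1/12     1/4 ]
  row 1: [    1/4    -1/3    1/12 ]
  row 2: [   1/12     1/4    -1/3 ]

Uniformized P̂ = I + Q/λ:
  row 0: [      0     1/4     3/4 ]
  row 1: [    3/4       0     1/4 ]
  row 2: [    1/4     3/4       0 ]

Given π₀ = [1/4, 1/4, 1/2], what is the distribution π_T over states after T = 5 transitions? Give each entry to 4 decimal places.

t=0: π = [0.2500, 0.2500, 0.5000]
t=1: π = [0.3125, 0.4375, 0.2500]
t=2: π = [0.3906, 0.2656, 0.3438]
t=3: π = [0.2852, 0.3555, 0.3594]
t=4: π = [0.3564, 0.3408, 0.3027]
t=5: π = [0.3313, 0.3162, 0.3525]

π = [0.3313, 0.3162, 0.3525]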